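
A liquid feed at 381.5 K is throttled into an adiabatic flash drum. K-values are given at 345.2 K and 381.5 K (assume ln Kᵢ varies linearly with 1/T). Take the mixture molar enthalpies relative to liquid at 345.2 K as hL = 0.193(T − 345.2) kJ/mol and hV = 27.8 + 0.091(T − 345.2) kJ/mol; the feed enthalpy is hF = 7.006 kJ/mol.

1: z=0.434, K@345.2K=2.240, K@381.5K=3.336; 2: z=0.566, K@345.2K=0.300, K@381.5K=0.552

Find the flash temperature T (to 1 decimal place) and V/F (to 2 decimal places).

Adiabatic flash: solve Rachford–Rice at each trial T, then check hF = ψ·hV(T) + (1−ψ)·hL(T).
  T = 345.2 K: K = (2.240, 0.300), RR gives ψ = 0.164, H_out = 4.547 kJ/mol
  T = 381.5 K: K = (3.336, 0.552), RR gives ψ = 0.726, H_out = 24.512 kJ/mol
  T = 363.4 K: K = (2.762, 0.414), RR gives ψ = 0.419, H_out = 14.380 kJ/mol
  T = 354.3 K: K = (2.494, 0.354), RR gives ψ = 0.293, H_out = 9.622 kJ/mol
  T = 349.8 K: K = (2.367, 0.326), RR gives ψ = 0.230, H_out = 7.178 kJ/mol
  T = 347.5 K: K = (2.303, 0.313), RR gives ψ = 0.197, H_out = 5.883 kJ/mol
Linear interpolation between T = 347.5 (H_out = 5.883) and T = 349.8 (H_out = 7.178) on hF = 7.006 gives T ≈ 349.5 K, at which ψ = 0.23.

T = 349.5 K, V/F = 0.23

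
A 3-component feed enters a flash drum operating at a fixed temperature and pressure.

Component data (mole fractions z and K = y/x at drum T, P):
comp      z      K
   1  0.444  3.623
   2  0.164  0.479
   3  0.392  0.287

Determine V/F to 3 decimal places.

V/F = 0.460

Material balance + equilibrium reduce to Σ zᵢ(Kᵢ−1)/(1+V/F(Kᵢ−1)) = 0.
Feasibility: ΣzᵢKᵢ = 1.800, Σzᵢ/Kᵢ = 1.831 — both > 1, two phases present.
Iterate (Newton) starting at V/F = 0.53:
  V/F = 0.530: g = -0.0801, g' = -1.135 → V/F = 0.459
  V/F = 0.459: g = 0.0002, g' = -1.146 → V/F = 0.460
Converged at V/F = 0.460.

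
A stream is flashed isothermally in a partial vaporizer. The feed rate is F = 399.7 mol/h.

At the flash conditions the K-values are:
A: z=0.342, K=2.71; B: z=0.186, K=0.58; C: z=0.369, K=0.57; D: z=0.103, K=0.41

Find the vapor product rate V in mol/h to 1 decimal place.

Newton iteration, β⁰ = 0.31:
  β = 0.310: g = 0.0350, g' = -0.615 → β = 0.367
  β = 0.367: g = 0.0011, g' = -0.578 → β = 0.369
Converged at β = 0.369.
Then V = β·F = 0.3687·399.7 = 147.4 mol/h and L = F − V = 252.3 mol/h.

V = 147.4 mol/h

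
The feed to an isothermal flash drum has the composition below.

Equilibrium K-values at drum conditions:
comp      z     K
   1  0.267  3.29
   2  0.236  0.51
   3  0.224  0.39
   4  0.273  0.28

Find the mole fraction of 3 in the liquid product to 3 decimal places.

x_3 = 0.241

Rachford–Rice: g(β) = Σ zᵢ(Kᵢ−1)/(1+β(Kᵢ−1)) = 0.
g(0) = ΣzᵢKᵢ − 1 = 0.163 and g(1) = 1 − Σzᵢ/Kᵢ = -1.093, so a root lies in (0, 1).
Newton–Raphson from β = 0.5:
  β = 0.500: g = -0.3718, g' = -0.922 → β = 0.097
  β = 0.097: g = 0.0228, g' = -1.259 → β = 0.115
Converged at β = 0.115.
Compositions from xᵢ = zᵢ/(1+β(Kᵢ−1)), yᵢ = Kᵢxᵢ:
  1: x = 0.211, y = 0.695
  2: x = 0.250, y = 0.128
  3: x = 0.241, y = 0.094
  4: x = 0.298, y = 0.083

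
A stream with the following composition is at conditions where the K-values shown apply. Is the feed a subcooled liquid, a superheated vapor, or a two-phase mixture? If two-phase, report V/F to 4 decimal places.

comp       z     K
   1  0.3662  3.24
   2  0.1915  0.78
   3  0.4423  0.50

two-phase, V/F = 0.5748

ΣzᵢKᵢ = 1.5570; Σzᵢ/Kᵢ = 1.2431.
Both exceed 1, so a two-phase solution exists.
Let ψ = V/F and solve Σ zᵢ(Kᵢ−1)/(1+ψ(Kᵢ−1)) = 0.
Newton iteration, ψ⁰ = 0.5:
  ψ = 0.5000: g = 0.04472, g' = -0.6171 → ψ = 0.5725
  ψ = 0.5725: g = 0.00137, g' = -0.5819 → ψ = 0.5748
Converged at ψ = 0.5748.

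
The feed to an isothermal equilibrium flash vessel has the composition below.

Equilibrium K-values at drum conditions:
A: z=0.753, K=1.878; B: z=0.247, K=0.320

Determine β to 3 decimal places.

Rachford–Rice: g(β) = Σ zᵢ(Kᵢ−1)/(1+β(Kᵢ−1)) = 0.
Check two-phase: ΣzᵢKᵢ = 1.493 > 1 and Σzᵢ/Kᵢ = 1.173 > 1, so g(0) = 0.493 > 0 and g(1) = -0.173 < 0.
Newton–Raphson from β = 0.33:
  β = 0.330: g = 0.2961, g' = -0.539 → β = 0.879
  β = 0.879: g = -0.0448, g' = -0.892 → β = 0.829
  β = 0.829: g = -0.0025, g' = -0.795 → β = 0.826
Converged at β = 0.826.

β = 0.826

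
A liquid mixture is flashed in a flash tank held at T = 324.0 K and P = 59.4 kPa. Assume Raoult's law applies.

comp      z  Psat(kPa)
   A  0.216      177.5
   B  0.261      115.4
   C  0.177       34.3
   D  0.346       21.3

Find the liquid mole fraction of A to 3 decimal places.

Raoult's law: Kᵢ = Pᵢˢᵃᵗ/P = Pᵢˢᵃᵗ/59.4.
  K_A = 177.5/59.4 = 2.98822, K_B = 115.4/59.4 = 1.94276, K_C = 34.3/59.4 = 0.57744, K_D = 21.3/59.4 = 0.35859
Material balance + equilibrium reduce to Σ zᵢ(Kᵢ−1)/(1+ψ(Kᵢ−1)) = 0.
Check two-phase: ΣzᵢKᵢ = 1.379 > 1 and Σzᵢ/Kᵢ = 1.478 > 1, so g(0) = 0.379 > 0 and g(1) = -0.478 < 0.
Iterate (Newton) starting at ψ = 0.5:
  ψ = 0.500: g = -0.0389, g' = -0.681 → ψ = 0.443
Converged at ψ = 0.443.
Compositions from xᵢ = zᵢ/(1+ψ(Kᵢ−1)), yᵢ = Kᵢxᵢ:
  A: x = 0.115, y = 0.343
  B: x = 0.184, y = 0.358
  C: x = 0.218, y = 0.126
  D: x = 0.483, y = 0.173

x_A = 0.115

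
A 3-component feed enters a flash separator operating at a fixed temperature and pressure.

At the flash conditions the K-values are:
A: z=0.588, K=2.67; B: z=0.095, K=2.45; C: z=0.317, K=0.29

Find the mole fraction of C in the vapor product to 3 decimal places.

y_C = 0.202

Newton iteration, V/F⁰ = 0.5:
  V/F = 0.500: g = 0.2660, g' = -0.938 → V/F = 0.784
  V/F = 0.784: g = -0.0174, g' = -1.163 → V/F = 0.769
  V/F = 0.769: g = -0.0002, g' = -1.133 → V/F = 0.768
Converged at V/F = 0.768.
Compositions from xᵢ = zᵢ/(1+V/F(Kᵢ−1)), yᵢ = Kᵢxᵢ:
  A: x = 0.258, y = 0.688
  B: x = 0.045, y = 0.110
  C: x = 0.698, y = 0.202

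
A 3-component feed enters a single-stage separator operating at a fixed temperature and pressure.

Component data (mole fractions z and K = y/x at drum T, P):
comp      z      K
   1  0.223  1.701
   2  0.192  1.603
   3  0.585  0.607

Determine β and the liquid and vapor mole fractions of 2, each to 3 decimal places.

β = 0.163, x_2 = 0.175, y_2 = 0.280

Newton–Raphson from β = 0.45:
  β = 0.450: g = -0.0694, g' = -0.240 → β = 0.161
  β = 0.161: g = 0.0006, g' = -0.249 → β = 0.163
Converged at β = 0.163.
Compositions from xᵢ = zᵢ/(1+β(Kᵢ−1)), yᵢ = Kᵢxᵢ:
  1: x = 0.200, y = 0.340
  2: x = 0.175, y = 0.280
  3: x = 0.625, y = 0.379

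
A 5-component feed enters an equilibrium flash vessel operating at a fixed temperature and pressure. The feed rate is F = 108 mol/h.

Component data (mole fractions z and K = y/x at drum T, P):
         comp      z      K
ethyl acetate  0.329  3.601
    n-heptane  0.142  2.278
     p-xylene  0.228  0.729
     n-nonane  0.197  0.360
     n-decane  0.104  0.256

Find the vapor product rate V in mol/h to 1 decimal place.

V = 67.2 mol/h

Let ψ = V/F and solve Σ zᵢ(Kᵢ−1)/(1+ψ(Kᵢ−1)) = 0.
Check two-phase: ΣzᵢKᵢ = 1.772 > 1 and Σzᵢ/Kᵢ = 1.420 > 1, so g(0) = 0.772 > 0 and g(1) = -0.420 < 0.
Iterate (Newton) starting at ψ = 0.44:
  ψ = 0.440: g = 0.1545, g' = -0.884 → ψ = 0.615
  ψ = 0.615: g = 0.0063, g' = -0.841 → ψ = 0.622
Converged at ψ = 0.622.
Then V = ψ·F = 0.6222·108 = 67.2 mol/h and L = F − V = 40.8 mol/h.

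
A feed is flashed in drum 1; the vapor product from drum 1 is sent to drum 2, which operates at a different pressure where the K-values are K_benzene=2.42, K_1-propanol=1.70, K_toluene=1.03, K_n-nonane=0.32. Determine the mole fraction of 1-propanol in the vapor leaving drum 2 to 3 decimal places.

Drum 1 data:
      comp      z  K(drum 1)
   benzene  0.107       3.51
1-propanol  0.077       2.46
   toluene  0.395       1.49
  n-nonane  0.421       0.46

y_1-propanol (drum 2) = 0.148

Drum 1:
Iterate (Newton) starting at ψ₁ = 0.5:
  ψ₁ = 0.500: g = 0.0281, g' = -0.479 → ψ₁ = 0.559
Converged at ψ₁ = 0.559.
Drum-1 compositions:
  benzene: x = 0.045, y = 0.156
  1-propanol: x = 0.042, y = 0.104
  toluene: x = 0.310, y = 0.462
  n-nonane: x = 0.603, y = 0.277
Drum-2 feed = drum-1 vapor: z₂ = (0.1563, 0.1043, 0.4620, 0.2774).
Drum 2:
Material balance + equilibrium reduce to Σ zᵢ(Kᵢ−1)/(1+ψ₂(Kᵢ−1)) = 0.
Check two-phase: ΣzᵢKᵢ = 1.120 > 1 and Σzᵢ/Kᵢ = 1.441 > 1, so g(0) = 0.120 > 0 and g(1) = -0.441 < 0.
Newton–Raphson from ψ₂ = 0.44:
  ψ₂ = 0.440: g = -0.0630, g' = -0.411 → ψ₂ = 0.287
  ψ₂ = 0.287: g = -0.0019, g' = -0.393 → ψ₂ = 0.282
Converged at ψ₂ = 0.282.
  benzene: x = 0.112, y = 0.270
  1-propanol: x = 0.087, y = 0.148
  toluene: x = 0.458, y = 0.472
  n-nonane: x = 0.343, y = 0.110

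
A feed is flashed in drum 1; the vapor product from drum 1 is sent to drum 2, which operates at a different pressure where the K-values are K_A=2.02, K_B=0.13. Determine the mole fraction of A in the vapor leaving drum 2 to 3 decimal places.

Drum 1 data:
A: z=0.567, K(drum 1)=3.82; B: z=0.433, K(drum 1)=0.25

y_A (drum 2) = 0.930

Drum 1:
Material balance + equilibrium reduce to Σ zᵢ(Kᵢ−1)/(1+ψ₁(Kᵢ−1)) = 0.
Feasibility: ΣzᵢKᵢ = 2.274, Σzᵢ/Kᵢ = 1.880 — both > 1, two phases present.
Binary case is linear: z₁(K₁−1)(1+ψ₁(K₂−1)) + z₂(K₂−1)(1+ψ₁(K₁−1)) = 0
⇒ ψ₁ = [z₁(K₁−1)+z₂(K₂−1)] / [−(K₁−1)(K₂−1)] = 1.2742/2.1150 = 0.602
Drum-1 compositions:
  A: x = 0.210, y = 0.803
  B: x = 0.790, y = 0.197
Drum-2 feed = drum-1 vapor: z₂ = (0.8025, 0.1975).
Drum 2:
Let ψ₂ = V/F and solve Σ zᵢ(Kᵢ−1)/(1+ψ₂(Kᵢ−1)) = 0.
Check two-phase: ΣzᵢKᵢ = 1.647 > 1 and Σzᵢ/Kᵢ = 1.916 > 1, so g(0) = 0.647 > 0 and g(1) = -0.916 < 0.
Binary case is linear: z₁(K₁−1)(1+ψ₂(K₂−1)) + z₂(K₂−1)(1+ψ₂(K₁−1)) = 0
⇒ ψ₂ = [z₁(K₁−1)+z₂(K₂−1)] / [−(K₁−1)(K₂−1)] = 0.6468/0.8874 = 0.729
  A: x = 0.460, y = 0.930
  B: x = 0.540, y = 0.070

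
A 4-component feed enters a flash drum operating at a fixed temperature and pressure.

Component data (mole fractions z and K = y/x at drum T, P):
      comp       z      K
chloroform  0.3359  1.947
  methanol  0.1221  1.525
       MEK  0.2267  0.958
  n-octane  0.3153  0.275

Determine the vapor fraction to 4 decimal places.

ψ = 0.3028

Newton iteration, ψ⁰ = 0.61:
  ψ = 0.6100: g = -0.16944, g' = -0.6735 → ψ = 0.3584
  ψ = 0.3584: g = -0.02707, g' = -0.4947 → ψ = 0.3037
  ψ = 0.3037: g = -0.00044, g' = -0.4797 → ψ = 0.3028
Converged at ψ = 0.3028.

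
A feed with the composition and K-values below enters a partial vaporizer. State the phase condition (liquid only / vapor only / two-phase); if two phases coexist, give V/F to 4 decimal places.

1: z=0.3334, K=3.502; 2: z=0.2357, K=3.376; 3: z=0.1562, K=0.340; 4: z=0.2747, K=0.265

ΣzᵢKᵢ = 2.0892; Σzᵢ/Kᵢ = 1.6610.
Both exceed 1, so a two-phase solution exists.
Let ψ = V/F and solve Σ zᵢ(Kᵢ−1)/(1+ψ(Kᵢ−1)) = 0.
Iterate (Newton) starting at ψ = 0.5:
  ψ = 0.5000: g = 0.15344, g' = -1.2124 → ψ = 0.6266
  ψ = 0.6266: g = -0.00015, g' = -1.2391 → ψ = 0.6264
Converged at ψ = 0.6264.

two-phase, V/F = 0.6264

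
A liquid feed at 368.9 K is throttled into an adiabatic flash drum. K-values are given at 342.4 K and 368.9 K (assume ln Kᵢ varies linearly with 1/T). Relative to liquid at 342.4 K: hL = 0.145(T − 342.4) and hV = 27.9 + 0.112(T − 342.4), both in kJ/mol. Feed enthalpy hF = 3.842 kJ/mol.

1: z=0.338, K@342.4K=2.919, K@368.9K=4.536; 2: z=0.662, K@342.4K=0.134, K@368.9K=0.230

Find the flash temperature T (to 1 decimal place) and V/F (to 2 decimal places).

Adiabatic flash: solve Rachford–Rice at each trial T, then check hF = ψ·hV(T) + (1−ψ)·hL(T).
  T = 342.4 K: K = (2.919, 0.134), RR gives ψ = 0.045, H_out = 1.265 kJ/mol
  T = 368.9 K: K = (4.536, 0.230), RR gives ψ = 0.252, H_out = 10.646 kJ/mol
  T = 355.6 K: K = (3.666, 0.177), RR gives ψ = 0.162, H_out = 6.375 kJ/mol
  T = 349.0 K: K = (3.278, 0.154), RR gives ψ = 0.109, H_out = 3.979 kJ/mol
  T = 345.7 K: K = (3.095, 0.144), RR gives ψ = 0.079, H_out = 2.670 kJ/mol
  T = 347.4 K: K = (3.189, 0.149), RR gives ψ = 0.095, H_out = 3.355 kJ/mol
Linear interpolation between T = 347.4 (H_out = 3.355) and T = 349.0 (H_out = 3.979) on hF = 3.842 gives T ≈ 348.6 K, at which ψ = 0.11.

T = 348.6 K, V/F = 0.11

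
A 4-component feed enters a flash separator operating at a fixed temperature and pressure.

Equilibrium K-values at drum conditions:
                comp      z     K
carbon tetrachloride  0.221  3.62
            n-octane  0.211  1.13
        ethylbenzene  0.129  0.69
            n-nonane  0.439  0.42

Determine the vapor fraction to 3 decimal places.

Rachford–Rice: g(ψ) = Σ zᵢ(Kᵢ−1)/(1+ψ(Kᵢ−1)) = 0.
Check two-phase: ΣzᵢKᵢ = 1.312 > 1 and Σzᵢ/Kᵢ = 1.480 > 1, so g(0) = 0.312 > 0 and g(1) = -0.480 < 0.
Newton iteration, ψ⁰ = 0.46:
  ψ = 0.460: g = -0.1055, g' = -0.607 → ψ = 0.286
  ψ = 0.286: g = 0.0082, g' = -0.726 → ψ = 0.297
  ψ = 0.297: g = 0.0001, g' = -0.713 → ψ = 0.298
Converged at ψ = 0.298.

ψ = 0.298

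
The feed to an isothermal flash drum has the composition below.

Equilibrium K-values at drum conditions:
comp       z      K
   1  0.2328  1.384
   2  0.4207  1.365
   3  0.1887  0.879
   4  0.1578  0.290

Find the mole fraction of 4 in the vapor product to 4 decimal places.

Rachford–Rice: g(ψ) = Σ zᵢ(Kᵢ−1)/(1+ψ(Kᵢ−1)) = 0.
Feasibility: ΣzᵢKᵢ = 1.1081, Σzᵢ/Kᵢ = 1.2352 — both > 1, two phases present.
Newton–Raphson from ψ = 0.57:
  ψ = 0.5700: g = -0.01228, g' = -0.2892 → ψ = 0.5275
  ψ = 0.5275: g = -0.00043, g' = -0.2697 → ψ = 0.5260
Converged at ψ = 0.5260.
Compositions from xᵢ = zᵢ/(1+ψ(Kᵢ−1)), yᵢ = Kᵢxᵢ:
  1: x = 0.1937, y = 0.2681
  2: x = 0.3529, y = 0.4818
  3: x = 0.2015, y = 0.1771
  4: x = 0.2518, y = 0.0730

y_4 = 0.0730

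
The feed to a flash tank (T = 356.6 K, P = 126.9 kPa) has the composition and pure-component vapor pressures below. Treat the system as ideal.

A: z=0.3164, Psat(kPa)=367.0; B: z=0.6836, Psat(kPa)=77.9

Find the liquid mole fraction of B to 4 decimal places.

x_B = 0.8305

Raoult's law: Kᵢ = Pᵢˢᵃᵗ/P = Pᵢˢᵃᵗ/126.9.
  K_A = 367.0/126.9 = 2.892041, K_B = 77.9/126.9 = 0.613869
Binary case is linear: z₁(K₁−1)(1+ψ(K₂−1)) + z₂(K₂−1)(1+ψ(K₁−1)) = 0
⇒ ψ = [z₁(K₁−1)+z₂(K₂−1)] / [−(K₁−1)(K₂−1)] = 0.33468/0.73058 = 0.4581
Compositions from xᵢ = zᵢ/(1+ψ(Kᵢ−1)), yᵢ = Kᵢxᵢ:
  A: x = 0.1695, y = 0.4902
  B: x = 0.8305, y = 0.5098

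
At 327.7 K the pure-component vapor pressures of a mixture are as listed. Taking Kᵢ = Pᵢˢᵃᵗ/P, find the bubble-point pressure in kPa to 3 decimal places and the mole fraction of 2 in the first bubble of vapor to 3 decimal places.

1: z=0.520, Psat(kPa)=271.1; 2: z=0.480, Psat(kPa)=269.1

Pbub = 270.140 kPa, y_2 = 0.478

At the bubble point ψ → 0, so ΣzᵢKᵢ = 1 with Kᵢ = Pᵢˢᵃᵗ/P ⇒ P = ΣzᵢPᵢˢᵃᵗ.
P = 0.520·271.1 + 0.480·269.1 = 270.140 kPa
yᵢ = zᵢPᵢˢᵃᵗ/P ⇒ y_2 = 0.480·269.1/270.140 = 0.478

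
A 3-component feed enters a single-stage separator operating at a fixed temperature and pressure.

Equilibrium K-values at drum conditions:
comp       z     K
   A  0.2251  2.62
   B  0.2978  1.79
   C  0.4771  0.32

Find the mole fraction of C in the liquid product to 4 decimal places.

Material balance + equilibrium reduce to Σ zᵢ(Kᵢ−1)/(1+V/F(Kᵢ−1)) = 0.
g(0) = ΣzᵢKᵢ − 1 = 0.2755 and g(1) = 1 − Σzᵢ/Kᵢ = -0.7432, so a root lies in (0, 1).
Newton–Raphson from V/F = 0.5:
  V/F = 0.5000: g = -0.12144, g' = -0.7823 → V/F = 0.3448
  V/F = 0.3448: g = -0.00489, g' = -0.7344 → V/F = 0.3381
Converged at V/F = 0.3381.
Compositions from xᵢ = zᵢ/(1+V/F(Kᵢ−1)), yᵢ = Kᵢxᵢ:
  A: x = 0.1454, y = 0.3811
  B: x = 0.2350, y = 0.4207
  C: x = 0.6195, y = 0.1983

x_C = 0.6195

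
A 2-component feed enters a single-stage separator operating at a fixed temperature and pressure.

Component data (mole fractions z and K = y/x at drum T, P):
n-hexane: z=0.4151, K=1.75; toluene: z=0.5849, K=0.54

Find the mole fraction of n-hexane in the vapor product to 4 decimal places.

Let β = V/F and solve Σ zᵢ(Kᵢ−1)/(1+β(Kᵢ−1)) = 0.
Check two-phase: ΣzᵢKᵢ = 1.0423 > 1 and Σzᵢ/Kᵢ = 1.3203 > 1, so g(0) = 0.0423 > 0 and g(1) = -0.3203 < 0.
Iterate (Newton) starting at β = 0.38:
  β = 0.3800: g = -0.08377, g' = -0.3232 → β = 0.1208
  β = 0.1208: g = 0.00059, g' = -0.3351 → β = 0.1225
Converged at β = 0.1225.
Compositions from xᵢ = zᵢ/(1+β(Kᵢ−1)), yᵢ = Kᵢxᵢ:
  n-hexane: x = 0.3802, y = 0.6653
  toluene: x = 0.6198, y = 0.3347

y_n-hexane = 0.6653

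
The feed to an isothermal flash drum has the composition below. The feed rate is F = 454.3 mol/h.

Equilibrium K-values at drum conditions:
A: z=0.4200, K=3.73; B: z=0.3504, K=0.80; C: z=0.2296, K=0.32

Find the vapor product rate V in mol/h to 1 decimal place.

Rachford–Rice: g(V/F) = Σ zᵢ(Kᵢ−1)/(1+V/F(Kᵢ−1)) = 0.
Feasibility: ΣzᵢKᵢ = 1.9204, Σzᵢ/Kᵢ = 1.2681 — both > 1, two phases present.
Iterate (Newton) starting at V/F = 0.5:
  V/F = 0.5000: g = 0.17040, g' = -0.8207 → V/F = 0.7076
  V/F = 0.7076: g = 0.00852, g' = -0.7776 → V/F = 0.7186
Converged at V/F = 0.7186.
Then V = V/F·F = 0.7186·454.3 = 326.4 mol/h and L = F − V = 127.9 mol/h.

V = 326.4 mol/h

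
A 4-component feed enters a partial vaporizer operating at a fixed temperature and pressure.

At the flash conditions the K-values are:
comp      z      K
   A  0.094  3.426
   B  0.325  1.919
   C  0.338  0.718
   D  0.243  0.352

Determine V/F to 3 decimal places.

Material balance + equilibrium reduce to Σ zᵢ(Kᵢ−1)/(1+V/F(Kᵢ−1)) = 0.
g(0) = ΣzᵢKᵢ − 1 = 0.274 and g(1) = 1 − Σzᵢ/Kᵢ = -0.358, so a root lies in (0, 1).
Iterate (Newton) starting at V/F = 0.5:
  V/F = 0.500: g = -0.0362, g' = -0.502 → V/F = 0.428
Converged at V/F = 0.428.

V/F = 0.428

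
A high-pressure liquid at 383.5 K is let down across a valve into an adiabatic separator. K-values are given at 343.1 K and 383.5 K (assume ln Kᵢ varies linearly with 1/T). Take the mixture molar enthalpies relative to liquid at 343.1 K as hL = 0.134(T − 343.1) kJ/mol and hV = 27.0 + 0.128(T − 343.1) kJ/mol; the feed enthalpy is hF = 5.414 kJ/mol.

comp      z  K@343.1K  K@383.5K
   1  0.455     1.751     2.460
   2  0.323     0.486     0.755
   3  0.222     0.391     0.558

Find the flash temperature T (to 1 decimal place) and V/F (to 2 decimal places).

T = 346.9 K, V/F = 0.18

Adiabatic flash: solve Rachford–Rice at each trial T, then check hF = ψ·hV(T) + (1−ψ)·hL(T).
  T = 343.1 K: K = (1.751, 0.486, 0.391), RR gives ψ = 0.097, H_out = 2.624 kJ/mol
  T = 383.5 K: K = (2.460, 0.755, 0.558), RR gives ψ = 0.968, H_out = 31.317 kJ/mol
  T = 363.3 K: K = (2.095, 0.613, 0.472), RR gives ψ = 0.519, H_out = 16.646 kJ/mol
  T = 353.2 K: K = (1.920, 0.548, 0.431), RR gives ψ = 0.316, H_out = 9.855 kJ/mol
  T = 348.1 K: K = (1.834, 0.516, 0.410), RR gives ψ = 0.209, H_out = 6.307 kJ/mol
  T = 345.6 K: K = (1.792, 0.501, 0.401), RR gives ψ = 0.154, H_out = 4.498 kJ/mol
  T = 346.9 K: K = (1.814, 0.509, 0.406), RR gives ψ = 0.183, H_out = 5.446 kJ/mol
Linear interpolation between T = 345.6 (H_out = 4.498) and T = 346.9 (H_out = 5.446) on hF = 5.414 gives T ≈ 346.9 K, at which ψ = 0.18.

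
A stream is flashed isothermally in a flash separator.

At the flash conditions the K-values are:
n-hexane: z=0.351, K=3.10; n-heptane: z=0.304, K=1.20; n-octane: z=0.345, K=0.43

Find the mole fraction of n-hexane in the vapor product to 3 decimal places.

Material balance + equilibrium reduce to Σ zᵢ(Kᵢ−1)/(1+V/F(Kᵢ−1)) = 0.
Feasibility: ΣzᵢKᵢ = 1.601, Σzᵢ/Kᵢ = 1.169 — both > 1, two phases present.
Newton–Raphson from V/F = 0.31:
  V/F = 0.310: g = 0.2649, g' = -0.744 → V/F = 0.666
  V/F = 0.666: g = 0.0440, g' = -0.570 → V/F = 0.743
Converged at V/F = 0.743.
Compositions from xᵢ = zᵢ/(1+V/F(Kᵢ−1)), yᵢ = Kᵢxᵢ:
  n-hexane: x = 0.137, y = 0.425
  n-heptane: x = 0.265, y = 0.318
  n-octane: x = 0.598, y = 0.257

y_n-hexane = 0.425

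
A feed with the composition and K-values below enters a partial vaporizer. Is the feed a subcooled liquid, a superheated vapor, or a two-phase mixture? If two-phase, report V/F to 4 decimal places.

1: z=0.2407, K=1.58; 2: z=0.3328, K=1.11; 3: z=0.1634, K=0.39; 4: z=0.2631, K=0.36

subcooled liquid

ΣzᵢKᵢ = 0.9082; Σzᵢ/Kᵢ = 1.6020.
Since ΣzᵢKᵢ < 1 the mixture is below its bubble point — single liquid phase.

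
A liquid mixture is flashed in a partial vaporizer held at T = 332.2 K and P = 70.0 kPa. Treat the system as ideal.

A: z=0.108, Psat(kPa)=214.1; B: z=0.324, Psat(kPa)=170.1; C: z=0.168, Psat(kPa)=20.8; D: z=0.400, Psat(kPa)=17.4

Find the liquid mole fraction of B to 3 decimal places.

x_B = 0.245

Raoult's law: Kᵢ = Pᵢˢᵃᵗ/P = Pᵢˢᵃᵗ/70.0.
  K_A = 214.1/70.0 = 3.05857, K_B = 170.1/70.0 = 2.43000, K_C = 20.8/70.0 = 0.29714, K_D = 17.4/70.0 = 0.24857
Let ψ = V/F and solve Σ zᵢ(Kᵢ−1)/(1+ψ(Kᵢ−1)) = 0.
g(0) = ΣzᵢKᵢ − 1 = 0.267 and g(1) = 1 − Σzᵢ/Kᵢ = -1.343, so a root lies in (0, 1).
Newton iteration, ψ⁰ = 0.54:
  ψ = 0.540: g = -0.3294, g' = -1.169 → ψ = 0.258
  ψ = 0.258: g = -0.0336, g' = -1.020 → ψ = 0.225
Converged at ψ = 0.225.
Compositions from xᵢ = zᵢ/(1+ψ(Kᵢ−1)), yᵢ = Kᵢxᵢ:
  A: x = 0.074, y = 0.226
  B: x = 0.245, y = 0.595
  C: x = 0.200, y = 0.059
  D: x = 0.482, y = 0.120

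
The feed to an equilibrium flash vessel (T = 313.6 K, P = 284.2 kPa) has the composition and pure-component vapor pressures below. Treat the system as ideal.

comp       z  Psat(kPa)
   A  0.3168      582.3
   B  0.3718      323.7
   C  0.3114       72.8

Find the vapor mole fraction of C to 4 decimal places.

y_C = 0.1035

Raoult's law: Kᵢ = Pᵢˢᵃᵗ/P = Pᵢˢᵃᵗ/284.2.
  K_A = 582.3/284.2 = 2.048909, K_B = 323.7/284.2 = 1.138987, K_C = 72.8/284.2 = 0.256158
Iterate (Newton) starting at V/F = 0.65:
  V/F = 0.6500: g = -0.20349, g' = -0.7751 → V/F = 0.3875
  V/F = 0.3875: g = -0.04013, g' = -0.5228 → V/F = 0.3107
  V/F = 0.3107: g = -0.00111, g' = -0.4963 → V/F = 0.3085
Converged at V/F = 0.3085.
Compositions from xᵢ = zᵢ/(1+V/F(Kᵢ−1)), yᵢ = Kᵢxᵢ:
  A: x = 0.2394, y = 0.4904
  B: x = 0.3565, y = 0.4061
  C: x = 0.4041, y = 0.1035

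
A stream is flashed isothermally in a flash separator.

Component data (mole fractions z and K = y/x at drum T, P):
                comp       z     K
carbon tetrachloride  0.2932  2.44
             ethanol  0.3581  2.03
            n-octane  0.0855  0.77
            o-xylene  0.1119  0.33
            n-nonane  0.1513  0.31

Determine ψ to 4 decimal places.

Material balance + equilibrium reduce to Σ zᵢ(Kᵢ−1)/(1+ψ(Kᵢ−1)) = 0.
Check two-phase: ΣzᵢKᵢ = 1.5920 > 1 and Σzᵢ/Kᵢ = 1.2348 > 1, so g(0) = 0.5920 > 0 and g(1) = -0.2348 < 0.
Iterate (Newton) starting at ψ = 0.5:
  ψ = 0.5000: g = 0.19458, g' = -0.6583 → ψ = 0.7956
  ψ = 0.7956: g = -0.01659, g' = -0.8380 → ψ = 0.7758
  ψ = 0.7758: g = -0.00027, g' = -0.8111 → ψ = 0.7755
Converged at ψ = 0.7755.

ψ = 0.7755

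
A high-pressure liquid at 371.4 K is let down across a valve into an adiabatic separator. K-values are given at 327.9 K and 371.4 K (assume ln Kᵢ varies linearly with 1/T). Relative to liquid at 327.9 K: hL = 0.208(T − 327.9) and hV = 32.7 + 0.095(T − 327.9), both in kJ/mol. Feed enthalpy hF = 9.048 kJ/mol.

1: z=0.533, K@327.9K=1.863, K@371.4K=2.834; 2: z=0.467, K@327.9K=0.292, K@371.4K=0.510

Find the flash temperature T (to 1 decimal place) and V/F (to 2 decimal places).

Adiabatic flash: solve Rachford–Rice at each trial T, then check hF = ψ·hV(T) + (1−ψ)·hL(T).
  T = 327.9 K: K = (1.863, 0.292), RR gives ψ = 0.212, H_out = 6.922 kJ/mol
  T = 371.4 K: K = (2.834, 0.510), RR gives ψ = 0.833, H_out = 32.196 kJ/mol
  T = 349.6 K: K = (2.327, 0.392), RR gives ψ = 0.525, H_out = 20.402 kJ/mol
  T = 338.8 K: K = (2.091, 0.340), RR gives ψ = 0.380, H_out = 14.217 kJ/mol
  T = 333.4 K: K = (1.976, 0.316), RR gives ψ = 0.301, H_out = 10.793 kJ/mol
  T = 330.6 K: K = (1.918, 0.304), RR gives ψ = 0.257, H_out = 8.880 kJ/mol
  T = 332.0 K: K = (1.947, 0.310), RR gives ψ = 0.279, H_out = 9.850 kJ/mol
Linear interpolation between T = 330.6 (H_out = 8.880) and T = 332.0 (H_out = 9.850) on hF = 9.048 gives T ≈ 330.8 K, at which ψ = 0.26.

T = 330.8 K, V/F = 0.26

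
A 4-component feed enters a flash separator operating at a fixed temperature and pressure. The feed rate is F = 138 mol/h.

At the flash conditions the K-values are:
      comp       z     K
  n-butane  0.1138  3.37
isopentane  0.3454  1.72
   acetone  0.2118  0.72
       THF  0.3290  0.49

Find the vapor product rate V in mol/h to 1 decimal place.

V = 73.1 mol/h

Material balance + equilibrium reduce to Σ zᵢ(Kᵢ−1)/(1+ψ(Kᵢ−1)) = 0.
g(0) = ΣzᵢKᵢ − 1 = 0.2913 and g(1) = 1 − Σzᵢ/Kᵢ = -0.2002, so a root lies in (0, 1).
Newton iteration, ψ⁰ = 0.42:
  ψ = 0.4200: g = 0.04537, g' = -0.4260 → ψ = 0.5265
  ψ = 0.5265: g = 0.00137, g' = -0.4034 → ψ = 0.5299
Converged at ψ = 0.5299.
Then V = ψ·F = 0.5299·138 = 73.1 mol/h and L = F − V = 64.9 mol/h.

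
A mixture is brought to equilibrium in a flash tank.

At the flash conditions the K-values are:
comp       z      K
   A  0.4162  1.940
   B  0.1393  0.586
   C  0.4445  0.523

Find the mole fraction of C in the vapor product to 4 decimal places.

y_C = 0.2682

Material balance + equilibrium reduce to Σ zᵢ(Kᵢ−1)/(1+ψ(Kᵢ−1)) = 0.
Check two-phase: ΣzᵢKᵢ = 1.1215 > 1 and Σzᵢ/Kᵢ = 1.3022 > 1, so g(0) = 0.1215 > 0 and g(1) = -0.3022 < 0.
Newton–Raphson from ψ = 0.5:
  ψ = 0.5000: g = -0.08502, g' = -0.3826 → ψ = 0.2778
  ψ = 0.2778: g = 0.00065, g' = -0.3961 → ψ = 0.2794
Converged at ψ = 0.2794.
Compositions from xᵢ = zᵢ/(1+ψ(Kᵢ−1)), yᵢ = Kᵢxᵢ:
  A: x = 0.3296, y = 0.6395
  B: x = 0.1575, y = 0.0923
  C: x = 0.5129, y = 0.2682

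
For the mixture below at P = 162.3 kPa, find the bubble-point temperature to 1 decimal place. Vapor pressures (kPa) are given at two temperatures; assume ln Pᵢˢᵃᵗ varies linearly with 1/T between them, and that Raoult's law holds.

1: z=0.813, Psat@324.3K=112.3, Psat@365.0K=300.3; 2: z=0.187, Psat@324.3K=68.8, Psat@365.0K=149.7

Bubble-point temperature: ΣzᵢPᵢˢᵃᵗ(T) = P. Interpolate ln Pᵢˢᵃᵗ = aᵢ + bᵢ/T.
  T = 324.3 K: ΣzᵢPᵢˢᵃᵗ = 104.17 kPa
  T = 365.0 K: ΣzᵢPᵢˢᵃᵗ = 272.14 kPa
  T = 344.6 K: ΣzᵢPᵢˢᵃᵗ = 172.91 kPa
  T = 334.5 K: ΣzᵢPᵢˢᵃᵗ = 135.39 kPa
  T = 339.6 K: ΣzᵢPᵢˢᵃᵗ = 153.47 kPa
  T = 342.1 K: ΣzᵢPᵢˢᵃᵗ = 162.97 kPa
Interpolating between 339.6 K and 342.1 K gives T ≈ 341.9 K.

T = 341.9 K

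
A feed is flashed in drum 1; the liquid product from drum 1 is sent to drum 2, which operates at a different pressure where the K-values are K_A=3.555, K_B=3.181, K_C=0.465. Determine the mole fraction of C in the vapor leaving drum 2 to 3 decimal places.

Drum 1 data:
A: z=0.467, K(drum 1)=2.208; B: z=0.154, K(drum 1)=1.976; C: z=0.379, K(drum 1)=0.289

Drum 1:
Material balance + equilibrium reduce to Σ zᵢ(Kᵢ−1)/(1+ψ₁(Kᵢ−1)) = 0.
Feasibility: ΣzᵢKᵢ = 1.445, Σzᵢ/Kᵢ = 1.601 — both > 1, two phases present.
Newton iteration, ψ₁⁰ = 0.65:
  ψ₁ = 0.650: g = -0.0930, g' = -0.931 → ψ₁ = 0.550
  ψ₁ = 0.550: g = -0.0058, g' = -0.825 → ψ₁ = 0.543
Converged at ψ₁ = 0.543.
Drum-1 compositions:
  A: x = 0.282, y = 0.623
  B: x = 0.101, y = 0.199
  C: x = 0.617, y = 0.178
Drum-2 feed = drum-1 liquid: z₂ = (0.2820, 0.1007, 0.6173).
Drum 2:
Newton–Raphson from ψ₂ = 0.46:
  ψ₂ = 0.460: g = 0.0028, g' = -0.819 → ψ₂ = 0.463
Converged at ψ₂ = 0.463.
  A: x = 0.129, y = 0.459
  B: x = 0.050, y = 0.159
  C: x = 0.821, y = 0.382

y_C (drum 2) = 0.382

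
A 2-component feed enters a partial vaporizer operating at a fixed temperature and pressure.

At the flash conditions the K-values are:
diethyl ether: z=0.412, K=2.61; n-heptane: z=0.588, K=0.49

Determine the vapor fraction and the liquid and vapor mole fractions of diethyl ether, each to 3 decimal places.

ψ = 0.443, x_diethyl ether = 0.241, y_diethyl ether = 0.628

Material balance + equilibrium reduce to Σ zᵢ(Kᵢ−1)/(1+ψ(Kᵢ−1)) = 0.
Feasibility: ΣzᵢKᵢ = 1.363, Σzᵢ/Kᵢ = 1.358 — both > 1, two phases present.
Iterate (Newton) starting at ψ = 0.42:
  ψ = 0.420: g = 0.0141, g' = -0.628 → ψ = 0.442
  ψ = 0.442: g = 0.0001, g' = -0.619 → ψ = 0.443
Converged at ψ = 0.443.
Compositions from xᵢ = zᵢ/(1+ψ(Kᵢ−1)), yᵢ = Kᵢxᵢ:
  diethyl ether: x = 0.241, y = 0.628
  n-heptane: x = 0.759, y = 0.372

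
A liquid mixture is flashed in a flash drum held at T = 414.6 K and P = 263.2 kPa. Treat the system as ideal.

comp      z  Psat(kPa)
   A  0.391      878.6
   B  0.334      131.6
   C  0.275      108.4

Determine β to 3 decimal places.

β = 0.462

Raoult's law: Kᵢ = Pᵢˢᵃᵗ/P = Pᵢˢᵃᵗ/263.2.
  K_A = 878.6/263.2 = 3.33815, K_B = 131.6/263.2 = 0.50000, K_C = 108.4/263.2 = 0.41185
Newton–Raphson from β = 0.5:
  β = 0.500: g = -0.0303, g' = -0.794 → β = 0.462
Converged at β = 0.462.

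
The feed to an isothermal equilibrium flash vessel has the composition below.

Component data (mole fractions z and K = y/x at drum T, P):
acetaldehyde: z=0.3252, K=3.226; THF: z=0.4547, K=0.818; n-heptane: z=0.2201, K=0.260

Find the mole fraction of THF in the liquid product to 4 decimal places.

x_THF = 0.4992

Material balance + equilibrium reduce to Σ zᵢ(Kᵢ−1)/(1+ψ(Kᵢ−1)) = 0.
Check two-phase: ΣzᵢKᵢ = 1.4783 > 1 and Σzᵢ/Kᵢ = 1.5032 > 1, so g(0) = 0.4783 > 0 and g(1) = -0.5032 < 0.
Newton–Raphson from ψ = 0.5:
  ψ = 0.5000: g = -0.00698, g' = -0.6828 → ψ = 0.4898
Converged at ψ = 0.4898.
Compositions from xᵢ = zᵢ/(1+ψ(Kᵢ−1)), yᵢ = Kᵢxᵢ:
  acetaldehyde: x = 0.1556, y = 0.5019
  THF: x = 0.4992, y = 0.4083
  n-heptane: x = 0.3452, y = 0.0898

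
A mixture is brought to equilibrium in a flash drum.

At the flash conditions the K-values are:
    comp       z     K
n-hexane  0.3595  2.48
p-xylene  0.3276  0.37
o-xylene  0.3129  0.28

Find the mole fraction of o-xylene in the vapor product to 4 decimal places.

y_o-xylene = 0.0944

Material balance + equilibrium reduce to Σ zᵢ(Kᵢ−1)/(1+β(Kᵢ−1)) = 0.
g(0) = ΣzᵢKᵢ − 1 = 0.1004 and g(1) = 1 − Σzᵢ/Kᵢ = -1.1479, so a root lies in (0, 1).
Newton iteration, β⁰ = 0.5:
  β = 0.5000: g = -0.34753, g' = -0.9332 → β = 0.1276
  β = 0.1276: g = -0.02497, g' = -0.9076 → β = 0.1001
  β = 0.1001: g = 0.00035, g' = -0.9339 → β = 0.1005
Converged at β = 0.1005.
Compositions from xᵢ = zᵢ/(1+β(Kᵢ−1)), yᵢ = Kᵢxᵢ:
  n-hexane: x = 0.3130, y = 0.7762
  p-xylene: x = 0.3497, y = 0.1294
  o-xylene: x = 0.3373, y = 0.0944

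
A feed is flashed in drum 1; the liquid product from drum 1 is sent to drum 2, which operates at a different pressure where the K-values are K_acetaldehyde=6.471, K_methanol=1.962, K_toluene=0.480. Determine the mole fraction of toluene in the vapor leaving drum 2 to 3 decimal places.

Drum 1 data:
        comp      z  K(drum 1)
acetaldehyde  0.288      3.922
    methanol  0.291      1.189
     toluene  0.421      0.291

y_toluene (drum 2) = 0.369

Drum 1:
Material balance + equilibrium reduce to Σ zᵢ(Kᵢ−1)/(1+ψ₁(Kᵢ−1)) = 0.
Feasibility: ΣzᵢKᵢ = 1.598, Σzᵢ/Kᵢ = 1.765 — both > 1, two phases present.
Iterate (Newton) starting at ψ₁ = 0.32:
  ψ₁ = 0.320: g = 0.1007, g' = -1.020 → ψ₁ = 0.419
  ψ₁ = 0.419: g = 0.0049, g' = -0.934 → ψ₁ = 0.424
Converged at ψ₁ = 0.424.
Drum-1 compositions:
  acetaldehyde: x = 0.129, y = 0.505
  methanol: x = 0.269, y = 0.320
  toluene: x = 0.602, y = 0.175
Drum-2 feed = drum-1 liquid: z₂ = (0.1286, 0.2694, 0.6020).
Drum 2:
Rachford–Rice: g(ψ₂) = Σ zᵢ(Kᵢ−1)/(1+ψ₂(Kᵢ−1)) = 0.
Feasibility: ΣzᵢKᵢ = 1.650, Σzᵢ/Kᵢ = 1.411 — both > 1, two phases present.
Newton iteration, ψ₂⁰ = 0.5:
  ψ₂ = 0.500: g = -0.0596, g' = -0.687 → ψ₂ = 0.413
  ψ₂ = 0.413: g = 0.0026, g' = -0.754 → ψ₂ = 0.417
Converged at ψ₂ = 0.417.
  acetaldehyde: x = 0.039, y = 0.254
  methanol: x = 0.192, y = 0.377
  toluene: x = 0.768, y = 0.369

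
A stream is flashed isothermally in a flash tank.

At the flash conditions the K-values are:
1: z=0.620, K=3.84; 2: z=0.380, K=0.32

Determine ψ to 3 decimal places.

Material balance + equilibrium reduce to Σ zᵢ(Kᵢ−1)/(1+ψ(Kᵢ−1)) = 0.
Feasibility: ΣzᵢKᵢ = 2.502, Σzᵢ/Kᵢ = 1.349 — both > 1, two phases present.
Binary case is linear: z₁(K₁−1)(1+ψ(K₂−1)) + z₂(K₂−1)(1+ψ(K₁−1)) = 0
⇒ ψ = [z₁(K₁−1)+z₂(K₂−1)] / [−(K₁−1)(K₂−1)] = 1.5024/1.9312 = 0.778

ψ = 0.778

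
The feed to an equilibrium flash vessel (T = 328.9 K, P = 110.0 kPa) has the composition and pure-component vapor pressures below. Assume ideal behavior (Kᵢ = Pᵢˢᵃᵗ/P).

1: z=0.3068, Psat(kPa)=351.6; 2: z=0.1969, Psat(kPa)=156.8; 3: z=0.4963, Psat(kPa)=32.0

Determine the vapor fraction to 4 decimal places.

ψ = 0.3350

Raoult's law: Kᵢ = Pᵢˢᵃᵗ/P = Pᵢˢᵃᵗ/110.0.
  K_1 = 351.6/110.0 = 3.196364, K_2 = 156.8/110.0 = 1.425455, K_3 = 32.0/110.0 = 0.290909
Rachford–Rice: g(ψ) = Σ zᵢ(Kᵢ−1)/(1+ψ(Kᵢ−1)) = 0.
Check two-phase: ΣzᵢKᵢ = 1.4057 > 1 and Σzᵢ/Kᵢ = 1.9401 > 1, so g(0) = 0.4057 > 0 and g(1) = -0.9401 < 0.
Newton iteration, ψ⁰ = 0.5:
  ψ = 0.5000: g = -0.15500, g' = -0.9594 → ψ = 0.3384
  ψ = 0.3384: g = -0.00330, g' = -0.9462 → ψ = 0.3350
Converged at ψ = 0.3350.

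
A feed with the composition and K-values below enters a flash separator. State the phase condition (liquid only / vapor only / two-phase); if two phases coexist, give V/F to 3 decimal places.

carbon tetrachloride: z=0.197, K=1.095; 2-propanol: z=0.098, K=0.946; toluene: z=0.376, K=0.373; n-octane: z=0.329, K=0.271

ΣzᵢKᵢ = 0.538; Σzᵢ/Kᵢ = 2.506.
Since ΣzᵢKᵢ < 1 the mixture is below its bubble point — single liquid phase.

liquid only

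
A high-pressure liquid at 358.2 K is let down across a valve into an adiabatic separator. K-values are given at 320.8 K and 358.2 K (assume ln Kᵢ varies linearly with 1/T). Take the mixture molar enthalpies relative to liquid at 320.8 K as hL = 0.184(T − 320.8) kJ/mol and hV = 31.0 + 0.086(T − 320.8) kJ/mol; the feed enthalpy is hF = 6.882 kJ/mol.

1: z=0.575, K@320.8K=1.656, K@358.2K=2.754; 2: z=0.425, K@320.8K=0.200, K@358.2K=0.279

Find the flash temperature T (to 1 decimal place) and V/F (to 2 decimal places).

T = 326.2 K, V/F = 0.19

Adiabatic flash: solve Rachford–Rice at each trial T, then check hF = ψ·hV(T) + (1−ψ)·hL(T).
  T = 320.8 K: K = (1.656, 0.200), RR gives ψ = 0.071, H_out = 2.197 kJ/mol
  T = 358.2 K: K = (2.754, 0.279), RR gives ψ = 0.555, H_out = 22.058 kJ/mol
  T = 339.5 K: K = (2.166, 0.238), RR gives ψ = 0.390, H_out = 14.828 kJ/mol
  T = 330.1 K: K = (1.900, 0.219), RR gives ψ = 0.264, H_out = 9.643 kJ/mol
  T = 325.5 K: K = (1.777, 0.209), RR gives ψ = 0.180, H_out = 6.365 kJ/mol
  T = 327.8 K: K = (1.838, 0.214), RR gives ψ = 0.224, H_out = 8.085 kJ/mol
Linear interpolation between T = 325.5 (H_out = 6.365) and T = 327.8 (H_out = 8.085) on hF = 6.882 gives T ≈ 326.2 K, at which ψ = 0.19.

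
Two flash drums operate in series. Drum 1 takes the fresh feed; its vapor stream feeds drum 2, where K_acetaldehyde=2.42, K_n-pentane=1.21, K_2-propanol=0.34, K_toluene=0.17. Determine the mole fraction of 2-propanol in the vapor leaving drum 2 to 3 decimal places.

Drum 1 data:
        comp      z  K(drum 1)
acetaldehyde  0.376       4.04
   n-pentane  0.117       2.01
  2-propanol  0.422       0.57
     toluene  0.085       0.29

Drum 1:
Let ψ₁ = V/F and solve Σ zᵢ(Kᵢ−1)/(1+ψ₁(Kᵢ−1)) = 0.
Feasibility: ΣzᵢKᵢ = 2.019, Σzᵢ/Kᵢ = 1.185 — both > 1, two phases present.
Newton–Raphson from ψ₁ = 0.5:
  ψ₁ = 0.500: g = 0.2074, g' = -0.829 → ψ₁ = 0.750
  ψ₁ = 0.750: g = 0.0188, g' = -0.728 → ψ₁ = 0.776
Converged at ψ₁ = 0.776.
Drum-1 compositions:
  acetaldehyde: x = 0.112, y = 0.452
  n-pentane: x = 0.066, y = 0.132
  2-propanol: x = 0.633, y = 0.361
  toluene: x = 0.189, y = 0.055
Drum-2 feed = drum-1 vapor: z₂ = (0.4523, 0.1319, 0.3609, 0.0549).
Drum 2:
Rachford–Rice: g(ψ₂) = Σ zᵢ(Kᵢ−1)/(1+ψ₂(Kᵢ−1)) = 0.
Feasibility: ΣzᵢKᵢ = 1.386, Σzᵢ/Kᵢ = 1.680 — both > 1, two phases present.
Newton–Raphson from ψ₂ = 0.47:
  ψ₂ = 0.470: g = -0.0096, g' = -0.765 → ψ₂ = 0.457
Converged at ψ₂ = 0.457.
  acetaldehyde: x = 0.274, y = 0.664
  n-pentane: x = 0.120, y = 0.146
  2-propanol: x = 0.517, y = 0.176
  toluene: x = 0.088, y = 0.015

y_2-propanol (drum 2) = 0.176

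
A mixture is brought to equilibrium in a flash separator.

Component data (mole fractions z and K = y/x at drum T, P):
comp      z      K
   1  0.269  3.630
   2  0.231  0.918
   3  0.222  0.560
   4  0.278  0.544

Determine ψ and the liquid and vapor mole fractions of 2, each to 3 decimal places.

Let ψ = V/F and solve Σ zᵢ(Kᵢ−1)/(1+ψ(Kᵢ−1)) = 0.
g(0) = ΣzᵢKᵢ − 1 = 0.464 and g(1) = 1 − Σzᵢ/Kᵢ = -0.233, so a root lies in (0, 1).
Iterate (Newton) starting at ψ = 0.5:
  ψ = 0.500: g = -0.0036, g' = -0.517 → ψ = 0.493
Converged at ψ = 0.493.
Compositions from xᵢ = zᵢ/(1+ψ(Kᵢ−1)), yᵢ = Kᵢxᵢ:
  1: x = 0.117, y = 0.425
  2: x = 0.241, y = 0.221
  3: x = 0.284, y = 0.159
  4: x = 0.359, y = 0.195

ψ = 0.493, x_2 = 0.241, y_2 = 0.221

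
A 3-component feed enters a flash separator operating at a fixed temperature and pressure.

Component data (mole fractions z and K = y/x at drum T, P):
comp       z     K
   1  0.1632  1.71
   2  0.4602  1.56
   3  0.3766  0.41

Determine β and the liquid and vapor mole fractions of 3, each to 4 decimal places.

β = 0.4267, x_3 = 0.5033, y_3 = 0.2064

Let β = V/F and solve Σ zᵢ(Kᵢ−1)/(1+β(Kᵢ−1)) = 0.
Feasibility: ΣzᵢKᵢ = 1.1514, Σzᵢ/Kᵢ = 1.3090 — both > 1, two phases present.
Newton iteration, β⁰ = 0.5:
  β = 0.5000: g = -0.02832, g' = -0.3967 → β = 0.4286
  β = 0.4286: g = -0.00073, g' = -0.3771 → β = 0.4267
Converged at β = 0.4267.
Compositions from xᵢ = zᵢ/(1+β(Kᵢ−1)), yᵢ = Kᵢxᵢ:
  1: x = 0.1253, y = 0.2142
  2: x = 0.3714, y = 0.5795
  3: x = 0.5033, y = 0.2064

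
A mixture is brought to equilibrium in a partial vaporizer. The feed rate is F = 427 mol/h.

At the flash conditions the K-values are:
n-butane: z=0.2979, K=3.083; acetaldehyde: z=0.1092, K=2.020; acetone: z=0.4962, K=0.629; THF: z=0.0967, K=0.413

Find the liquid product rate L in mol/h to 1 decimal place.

L = 152.8 mol/h

Let ψ = V/F and solve Σ zᵢ(Kᵢ−1)/(1+ψ(Kᵢ−1)) = 0.
Feasibility: ΣzᵢKᵢ = 1.4911, Σzᵢ/Kᵢ = 1.1737 — both > 1, two phases present.
Newton iteration, ψ⁰ = 0.5:
  ψ = 0.5000: g = 0.07136, g' = -0.5297 → ψ = 0.6347
  ψ = 0.6347: g = 0.00357, g' = -0.4831 → ψ = 0.6421
Converged at ψ = 0.6421.
Then V = ψ·F = 0.6421·427 = 274.2 mol/h and L = F − V = 152.8 mol/h.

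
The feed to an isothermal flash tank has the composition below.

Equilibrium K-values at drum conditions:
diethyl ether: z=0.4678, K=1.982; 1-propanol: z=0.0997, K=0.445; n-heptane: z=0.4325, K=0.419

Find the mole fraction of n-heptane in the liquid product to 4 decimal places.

x_n-heptane = 0.5130

Iterate (Newton) starting at ψ = 0.67:
  ψ = 0.6700: g = -0.22246, g' = -0.6334 → ψ = 0.3188
  ψ = 0.3188: g = -0.02576, g' = -0.5269 → ψ = 0.2699
  ψ = 0.2699: g = 0.00005, g' = -0.5297 → ψ = 0.2700
Converged at ψ = 0.2700.
Compositions from xᵢ = zᵢ/(1+ψ(Kᵢ−1)), yᵢ = Kᵢxᵢ:
  diethyl ether: x = 0.3698, y = 0.7329
  1-propanol: x = 0.1173, y = 0.0522
  n-heptane: x = 0.5130, y = 0.2149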